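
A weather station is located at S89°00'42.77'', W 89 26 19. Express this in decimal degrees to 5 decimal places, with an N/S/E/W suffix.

89.01188° S, 89.43861° W

φ: 89° + 0/60 + 42.77/3600 = 89 + 0.000000 + 0.011881 = 89.011881
Longitude: 89° + 26/60 + 19/3600 = 89 + 0.433333 + 0.005278 = 89.438611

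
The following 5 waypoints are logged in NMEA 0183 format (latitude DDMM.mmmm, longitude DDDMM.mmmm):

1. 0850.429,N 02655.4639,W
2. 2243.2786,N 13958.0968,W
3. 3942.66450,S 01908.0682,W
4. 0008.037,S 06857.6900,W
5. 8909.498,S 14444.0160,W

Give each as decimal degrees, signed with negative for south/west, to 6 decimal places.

1. 8.840483, -26.924398
2. 22.721310, -139.968280
3. -39.711075, -19.134470
4. -0.133950, -68.961500
5. -89.158300, -144.733600

Point 1:
  φ: degrees = first 2 digits = 8, minutes = 50.429; 8 + 50.429/60 = 8.8404833
  N ⇒ keep positive
  Longitude: degrees = first 3 digits = 26, minutes = 55.4639; 26 + 55.4639/60 = 26.9243983
  hemisphere W, so the sign is −
Point 2:
  Latitude: split at 2 digits → 22° and 43.2786′; 22 + 43.2786/60 = 22.7213100
  N ⇒ keep positive
  Longitude: degrees = first 3 digits = 139, minutes = 58.0968; 139 + 58.0968/60 = 139.9682800
  W ⇒ negate
Point 3:
  Latitude: split at 2 digits → 39° and 42.6645′; 39 + 42.6645/60 = 39.7110750
  hemisphere S, so the sign is −
  Longitude: degrees = first 3 digits = 19, minutes = 8.0682; 19 + 8.0682/60 = 19.1344700
  W ⇒ negate
Point 4:
  φ: degrees = first 2 digits = 0, minutes = 8.037; 0 + 8.037/60 = 0.1339500
  hemisphere S, so the sign is −
  Lon: degrees = first 3 digits = 68, minutes = 57.69; 68 + 57.69/60 = 68.9615000
  hemisphere W, so the sign is −
Point 5:
  φ: degrees = first 2 digits = 89, minutes = 9.498; 89 + 9.498/60 = 89.1583000
  S ⇒ negate
  Longitude: split at 3 digits → 144° and 44.016′; 144 + 44.016/60 = 144.7336000
  W → negative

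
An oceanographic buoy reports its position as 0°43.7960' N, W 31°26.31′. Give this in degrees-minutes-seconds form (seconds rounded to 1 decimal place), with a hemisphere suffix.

0°43′47.8″ N, 31°26′18.6″ W

Lat: fractional minutes 0.79600 × 60 = 47.760″
Longitude: fractional minutes 0.31000 × 60 = 18.600″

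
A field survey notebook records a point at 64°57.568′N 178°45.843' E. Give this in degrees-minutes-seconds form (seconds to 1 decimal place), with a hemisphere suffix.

Latitude: fractional minutes 0.56800 × 60 = 34.080″
Lon: fractional minutes 0.84300 × 60 = 50.580″

64°57′34.1″ N, 178°45′50.6″ E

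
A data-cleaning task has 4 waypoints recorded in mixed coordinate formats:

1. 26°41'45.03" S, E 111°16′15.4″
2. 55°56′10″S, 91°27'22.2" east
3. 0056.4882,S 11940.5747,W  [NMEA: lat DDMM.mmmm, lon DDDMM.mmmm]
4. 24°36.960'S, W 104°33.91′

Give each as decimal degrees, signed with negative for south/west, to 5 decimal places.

1. -26.69584, 111.27094
2. -55.93611, 91.45617
3. -0.94147, -119.67625
4. -24.61600, -104.56517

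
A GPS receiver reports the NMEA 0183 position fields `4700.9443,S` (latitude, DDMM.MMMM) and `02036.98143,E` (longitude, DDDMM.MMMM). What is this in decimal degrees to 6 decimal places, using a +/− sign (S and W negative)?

-47.015738, 20.616357

Lat: degrees = first 2 digits = 47, minutes = 0.9443; 47 + 0.9443/60 = 47.0157383
S ⇒ negate
λ: split at 3 digits → 020° and 36.98143′; 20 + 36.98143/60 = 20.6163572
E ⇒ keep positive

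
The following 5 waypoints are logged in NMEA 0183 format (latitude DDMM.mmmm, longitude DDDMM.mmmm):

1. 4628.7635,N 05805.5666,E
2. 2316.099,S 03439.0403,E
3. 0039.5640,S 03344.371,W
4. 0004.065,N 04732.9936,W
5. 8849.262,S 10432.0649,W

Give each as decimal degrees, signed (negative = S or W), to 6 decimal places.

Point 1:
  Latitude: split at 2 digits → 46° and 28.7635′; 46 + 28.7635/60 = 46.4793917
  N → positive
  λ: split at 3 digits → 058° and 5.5666′; 58 + 5.5666/60 = 58.0927767
  E → positive
Point 2:
  Lat: split at 2 digits → 23° and 16.099′; 23 + 16.099/60 = 23.2683167
  hemisphere S, so the sign is −
  Lon: degrees = first 3 digits = 34, minutes = 39.0403; 34 + 39.0403/60 = 34.6506717
  E → positive
Point 3:
  Latitude: degrees = first 2 digits = 0, minutes = 39.564; 0 + 39.564/60 = 0.6594000
  S ⇒ negate
  Longitude: split at 3 digits → 033° and 44.371′; 33 + 44.371/60 = 33.7395167
  hemisphere W, so the sign is −
Point 4:
  Lat: degrees = first 2 digits = 0, minutes = 4.065; 0 + 4.065/60 = 0.0677500
  N → positive
  λ: split at 3 digits → 047° and 32.9936′; 47 + 32.9936/60 = 47.5498933
  W → negative
Point 5:
  Lat: degrees = first 2 digits = 88, minutes = 49.262; 88 + 49.262/60 = 88.8210333
  S ⇒ negate
  Lon: degrees = first 3 digits = 104, minutes = 32.0649; 104 + 32.0649/60 = 104.5344150
  hemisphere W, so the sign is −

1. 46.479392, 58.092777
2. -23.268317, 34.650672
3. -0.659400, -33.739517
4. 0.067750, -47.549893
5. -88.821033, -104.534415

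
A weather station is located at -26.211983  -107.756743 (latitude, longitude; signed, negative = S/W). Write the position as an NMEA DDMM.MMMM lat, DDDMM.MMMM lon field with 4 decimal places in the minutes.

2612.7190,S / 10745.4046,W

Latitude is negative → S; |value| = 26.211983
φ: fractional part 0.211983 → 12.718980 minutes
Longitude is negative → W; |value| = 107.756743
Longitude: 107° + 0.756743 × 60 = 107° 45.404580′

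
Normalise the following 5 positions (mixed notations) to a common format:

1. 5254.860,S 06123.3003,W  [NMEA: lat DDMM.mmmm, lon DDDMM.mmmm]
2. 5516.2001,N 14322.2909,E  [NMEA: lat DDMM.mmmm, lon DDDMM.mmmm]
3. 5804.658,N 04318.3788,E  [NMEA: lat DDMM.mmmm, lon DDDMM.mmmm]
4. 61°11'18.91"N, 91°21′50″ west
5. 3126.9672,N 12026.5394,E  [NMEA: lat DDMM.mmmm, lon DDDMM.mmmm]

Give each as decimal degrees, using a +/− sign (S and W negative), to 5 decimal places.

1. -52.91433, -61.38834
2. 55.27000, 143.37152
3. 58.07763, 43.30631
4. 61.18859, -91.36389
5. 31.44945, 120.44232

Point 1:
  Lat: degrees = first 2 digits = 52, minutes = 54.86; 52 + 54.86/60 = 52.914333
  S ⇒ negate
  λ: split at 3 digits → 061° and 23.3003′; 61 + 23.3003/60 = 61.388338
  hemisphere W, so the sign is −
Point 2:
  φ: split at 2 digits → 55° and 16.2001′; 55 + 16.2001/60 = 55.270002
  N → positive
  λ: degrees = first 3 digits = 143, minutes = 22.2909; 143 + 22.2909/60 = 143.371515
  E ⇒ keep positive
Point 3:
  Lat: degrees = first 2 digits = 58, minutes = 4.658; 58 + 4.658/60 = 58.077633
  N ⇒ keep positive
  Lon: degrees = first 3 digits = 43, minutes = 18.3788; 43 + 18.3788/60 = 43.306313
  E ⇒ keep positive
Point 4:
  Latitude: 61° + 11/60 + 18.91/3600 = 61 + 0.183333 + 0.005253 = 61.188586
  N ⇒ keep positive
  Lon: 21′ + 50″ = 21.83333′; 91 + 21.83333/60 = 91.363889
  hemisphere W, so the sign is −
Point 5:
  φ: split at 2 digits → 31° and 26.9672′; 31 + 26.9672/60 = 31.449453
  N ⇒ keep positive
  λ: split at 3 digits → 120° and 26.5394′; 120 + 26.5394/60 = 120.442323
  E ⇒ keep positive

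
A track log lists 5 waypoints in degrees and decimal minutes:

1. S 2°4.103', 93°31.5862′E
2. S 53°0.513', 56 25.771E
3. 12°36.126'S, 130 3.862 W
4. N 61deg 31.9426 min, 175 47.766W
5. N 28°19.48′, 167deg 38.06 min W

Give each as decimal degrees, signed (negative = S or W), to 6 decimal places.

1. -2.068383, 93.526437
2. -53.008550, 56.429517
3. -12.602100, -130.064367
4. 61.532377, -175.796100
5. 28.324667, -167.634333

Point 1:
  φ: 4.103′ = 0.068383°; total 2.0683833
  hemisphere S, so the sign is −
  Lon: 93 + 31.5862/60 = 93.5264367
  E ⇒ keep positive
Point 2:
  φ: 53 + 0.513/60 = 53.0085500
  hemisphere S, so the sign is −
  Lon: 56 + 25.771/60 = 56.4295167
  E ⇒ keep positive
Point 3:
  Latitude: 12 + 36.126/60 = 12.6021000
  hemisphere S, so the sign is −
  Longitude: 130 + 3.862/60 = 130.0643667
  hemisphere W, so the sign is −
Point 4:
  φ: 61 + 31.9426/60 = 61.5323767
  N → positive
  Lon: 47.766′ = 0.796100°; total 175.7961000
  W → negative
Point 5:
  φ: 28 + 19.48/60 = 28.3246667
  N ⇒ keep positive
  λ: 38.06′ = 0.634333°; total 167.6343333
  W ⇒ negate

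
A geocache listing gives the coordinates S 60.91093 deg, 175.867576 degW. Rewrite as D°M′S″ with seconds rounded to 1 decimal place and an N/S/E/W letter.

φ: whole degrees 60; 54.65580′ → 54′ and 39.348″
Lon: whole degrees 175; 52.05456′ → 52′ and 3.274″

60°54′39.3″ S, 175°52′3.3″ W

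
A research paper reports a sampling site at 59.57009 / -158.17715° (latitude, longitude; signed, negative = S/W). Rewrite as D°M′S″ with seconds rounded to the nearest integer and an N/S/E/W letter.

Latitude: 0.570090° → 34.20540′; 0.20540 × 60 = 12.32″
Longitude is negative → W; |value| = 158.177150
Lon: 0.177150° → 10.62900′; 0.62900 × 60 = 37.74″

59°34′12″ N, 158°10′38″ W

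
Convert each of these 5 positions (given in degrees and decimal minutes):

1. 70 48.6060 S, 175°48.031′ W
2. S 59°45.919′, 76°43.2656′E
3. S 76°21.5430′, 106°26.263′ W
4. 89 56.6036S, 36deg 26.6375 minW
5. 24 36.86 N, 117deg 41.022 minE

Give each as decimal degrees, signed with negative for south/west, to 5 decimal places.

Point 1:
  φ: 48.606′ = 0.810100°; total 70.810100
  hemisphere S, so the sign is −
  Longitude: 48.031′ = 0.800517°; total 175.800517
  W ⇒ negate
Point 2:
  φ: 45.919′ = 0.765317°; total 59.765317
  hemisphere S, so the sign is −
  Lon: 76 + 43.2656/60 = 76.721093
  E → positive
Point 3:
  Latitude: 21.543′ = 0.359050°; total 76.359050
  S ⇒ negate
  λ: 106 + 26.263/60 = 106.437717
  W ⇒ negate
Point 4:
  φ: 56.6036′ = 0.943393°; total 89.943393
  S → negative
  Longitude: 26.6375′ = 0.443958°; total 36.443958
  W ⇒ negate
Point 5:
  Lat: 36.86′ = 0.614333°; total 24.614333
  N → positive
  Longitude: 41.022′ = 0.683700°; total 117.683700
  E ⇒ keep positive

1. -70.81010, -175.80052
2. -59.76532, 76.72109
3. -76.35905, -106.43772
4. -89.94339, -36.44396
5. 24.61433, 117.68370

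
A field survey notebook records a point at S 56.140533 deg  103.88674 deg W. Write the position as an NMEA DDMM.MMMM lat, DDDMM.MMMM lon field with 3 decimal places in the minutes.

5608.432,S / 10353.204,W

φ: fractional part 0.140533 → 8.43198 minutes
Longitude: minutes = (103.886740 − 103) × 60 = 53.20440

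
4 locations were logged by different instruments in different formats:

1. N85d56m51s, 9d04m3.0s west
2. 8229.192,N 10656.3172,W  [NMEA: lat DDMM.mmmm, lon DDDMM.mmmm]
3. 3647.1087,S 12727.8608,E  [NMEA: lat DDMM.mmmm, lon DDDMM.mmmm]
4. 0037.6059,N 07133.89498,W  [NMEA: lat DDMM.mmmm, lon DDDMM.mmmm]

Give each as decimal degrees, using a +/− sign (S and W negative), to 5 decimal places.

Point 1:
  Lat: 56′ + 51″ = 56.85000′; 85 + 56.85000/60 = 85.947500
  N → positive
  Lon: 9° + 4/60 + 3/3600 = 9 + 0.066667 + 0.000833 = 9.067500
  W ⇒ negate
Point 2:
  Lat: split at 2 digits → 82° and 29.192′; 82 + 29.192/60 = 82.486533
  N ⇒ keep positive
  Longitude: split at 3 digits → 106° and 56.3172′; 106 + 56.3172/60 = 106.938620
  hemisphere W, so the sign is −
Point 3:
  φ: degrees = first 2 digits = 36, minutes = 47.1087; 36 + 47.1087/60 = 36.785145
  S → negative
  Longitude: degrees = first 3 digits = 127, minutes = 27.8608; 127 + 27.8608/60 = 127.464347
  E ⇒ keep positive
Point 4:
  Latitude: degrees = first 2 digits = 0, minutes = 37.6059; 0 + 37.6059/60 = 0.626765
  N → positive
  Longitude: degrees = first 3 digits = 71, minutes = 33.89498; 71 + 33.89498/60 = 71.564916
  hemisphere W, so the sign is −

1. 85.94750, -9.06750
2. 82.48653, -106.93862
3. -36.78515, 127.46435
4. 0.62677, -71.56492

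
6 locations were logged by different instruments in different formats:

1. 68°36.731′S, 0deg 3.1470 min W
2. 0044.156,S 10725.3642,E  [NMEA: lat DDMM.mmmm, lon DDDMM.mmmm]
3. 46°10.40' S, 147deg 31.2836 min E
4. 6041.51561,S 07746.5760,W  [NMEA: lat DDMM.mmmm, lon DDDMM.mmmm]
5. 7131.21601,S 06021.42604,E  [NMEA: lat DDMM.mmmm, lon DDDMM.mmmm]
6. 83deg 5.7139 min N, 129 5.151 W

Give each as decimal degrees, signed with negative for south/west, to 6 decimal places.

Point 1:
  Latitude: 68 + 36.731/60 = 68.6121833
  S ⇒ negate
  Lon: 0 + 3.147/60 = 0.0524500
  W ⇒ negate
Point 2:
  Lat: degrees = first 2 digits = 0, minutes = 44.156; 0 + 44.156/60 = 0.7359333
  hemisphere S, so the sign is −
  Lon: split at 3 digits → 107° and 25.3642′; 107 + 25.3642/60 = 107.4227367
  E ⇒ keep positive
Point 3:
  Lat: 10.4′ = 0.173333°; total 46.1733333
  hemisphere S, so the sign is −
  Longitude: 147 + 31.2836/60 = 147.5213933
  E ⇒ keep positive
Point 4:
  Latitude: degrees = first 2 digits = 60, minutes = 41.51561; 60 + 41.51561/60 = 60.6919268
  hemisphere S, so the sign is −
  Longitude: degrees = first 3 digits = 77, minutes = 46.576; 77 + 46.576/60 = 77.7762667
  hemisphere W, so the sign is −
Point 5:
  φ: degrees = first 2 digits = 71, minutes = 31.21601; 71 + 31.21601/60 = 71.5202668
  S ⇒ negate
  Lon: degrees = first 3 digits = 60, minutes = 21.42604; 60 + 21.42604/60 = 60.3571007
  E ⇒ keep positive
Point 6:
  Lat: 5.7139′ = 0.095232°; total 83.0952317
  N → positive
  λ: 5.151′ = 0.085850°; total 129.0858500
  hemisphere W, so the sign is −

1. -68.612183, -0.052450
2. -0.735933, 107.422737
3. -46.173333, 147.521393
4. -60.691927, -77.776267
5. -71.520267, 60.357101
6. 83.095232, -129.085850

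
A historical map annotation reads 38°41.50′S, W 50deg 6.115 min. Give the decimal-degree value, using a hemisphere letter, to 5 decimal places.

38.69167° S, 50.10192° W

Lat: 41.5′ = 0.691667°; total 38.691667
Lon: 6.115′ = 0.101917°; total 50.101917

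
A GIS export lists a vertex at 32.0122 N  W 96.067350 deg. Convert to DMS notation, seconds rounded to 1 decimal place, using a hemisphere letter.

Lat: 0.012200° → 0.73200′; 0.73200 × 60 = 43.920″
λ: 0.067350 × 60 = 4.04100′ → 4′, remainder × 60 = 2.460″

32°00′43.9″ N, 96°04′2.5″ W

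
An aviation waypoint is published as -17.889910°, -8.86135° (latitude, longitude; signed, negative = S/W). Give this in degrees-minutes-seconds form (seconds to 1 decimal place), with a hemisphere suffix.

Latitude is negative → S; |value| = 17.889910
φ: 0.889910° → 53.39460′; 0.39460 × 60 = 23.676″
Longitude is negative → W; |value| = 8.861350
Longitude: whole degrees 8; 51.68100′ → 51′ and 40.860″

17°53′23.7″ S, 8°51′40.9″ W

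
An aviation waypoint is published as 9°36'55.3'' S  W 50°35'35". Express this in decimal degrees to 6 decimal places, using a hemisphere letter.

9.615361° S, 50.593056° W

Lat: 9 + 36/60 + 55.3/3600 = 9.6153611
Lon: 50° + 35/60 + 35/3600 = 50 + 0.583333 + 0.009722 = 50.5930556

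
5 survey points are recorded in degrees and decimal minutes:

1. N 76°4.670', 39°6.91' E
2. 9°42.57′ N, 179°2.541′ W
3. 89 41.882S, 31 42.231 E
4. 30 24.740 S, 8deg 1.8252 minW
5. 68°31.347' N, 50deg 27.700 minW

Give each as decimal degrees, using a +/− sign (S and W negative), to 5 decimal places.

1. 76.07783, 39.11517
2. 9.70950, -179.04235
3. -89.69803, 31.70385
4. -30.41233, -8.03042
5. 68.52245, -50.46167

Point 1:
  Lat: 4.67′ = 0.077833°; total 76.077833
  N → positive
  Longitude: 39 + 6.91/60 = 39.115167
  E → positive
Point 2:
  φ: 42.57′ = 0.709500°; total 9.709500
  N → positive
  Lon: 179 + 2.541/60 = 179.042350
  hemisphere W, so the sign is −
Point 3:
  Lat: 89 + 41.882/60 = 89.698033
  hemisphere S, so the sign is −
  λ: 42.231′ = 0.703850°; total 31.703850
  E → positive
Point 4:
  φ: 24.74′ = 0.412333°; total 30.412333
  S ⇒ negate
  λ: 8 + 1.8252/60 = 8.030420
  W ⇒ negate
Point 5:
  Lat: 31.347′ = 0.522450°; total 68.522450
  N ⇒ keep positive
  λ: 27.7′ = 0.461667°; total 50.461667
  hemisphere W, so the sign is −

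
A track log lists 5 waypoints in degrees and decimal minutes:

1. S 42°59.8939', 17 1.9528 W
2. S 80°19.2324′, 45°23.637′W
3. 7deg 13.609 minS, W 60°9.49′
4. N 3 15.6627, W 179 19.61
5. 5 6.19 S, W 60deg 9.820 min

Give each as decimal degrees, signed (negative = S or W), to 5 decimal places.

1. -42.99823, -17.03255
2. -80.32054, -45.39395
3. -7.22682, -60.15817
4. 3.26105, -179.32683
5. -5.10317, -60.16367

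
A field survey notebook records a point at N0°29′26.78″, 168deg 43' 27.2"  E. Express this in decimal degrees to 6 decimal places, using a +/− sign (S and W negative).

0.490772, 168.724222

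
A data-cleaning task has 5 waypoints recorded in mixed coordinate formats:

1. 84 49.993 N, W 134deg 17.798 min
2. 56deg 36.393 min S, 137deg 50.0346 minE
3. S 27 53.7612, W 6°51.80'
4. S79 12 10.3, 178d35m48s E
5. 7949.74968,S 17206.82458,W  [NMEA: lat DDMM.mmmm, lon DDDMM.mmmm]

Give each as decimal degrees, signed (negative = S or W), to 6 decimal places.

Point 1:
  Latitude: 49.993′ = 0.833217°; total 84.8332167
  N ⇒ keep positive
  Lon: 134 + 17.798/60 = 134.2966333
  hemisphere W, so the sign is −
Point 2:
  Latitude: 36.393′ = 0.606550°; total 56.6065500
  hemisphere S, so the sign is −
  Lon: 137 + 50.0346/60 = 137.8339100
  E → positive
Point 3:
  Latitude: 53.7612′ = 0.896020°; total 27.8960200
  S → negative
  Longitude: 6 + 51.8/60 = 6.8633333
  hemisphere W, so the sign is −
Point 4:
  φ: 12′ + 10.3″ = 12.17167′; 79 + 12.17167/60 = 79.2028611
  hemisphere S, so the sign is −
  λ: 178° + 35/60 + 48/3600 = 178 + 0.583333 + 0.013333 = 178.5966667
  E → positive
Point 5:
  φ: split at 2 digits → 79° and 49.74968′; 79 + 49.74968/60 = 79.8291613
  S → negative
  Lon: split at 3 digits → 172° and 6.82458′; 172 + 6.82458/60 = 172.1137430
  W ⇒ negate

1. 84.833217, -134.296633
2. -56.606550, 137.833910
3. -27.896020, -6.863333
4. -79.202861, 178.596667
5. -79.829161, -172.113743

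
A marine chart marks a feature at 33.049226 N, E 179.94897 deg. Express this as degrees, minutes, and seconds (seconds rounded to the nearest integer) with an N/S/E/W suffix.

φ: 0.049226 × 60 = 2.95356′ → 2′, remainder × 60 = 57.21″
Longitude: 0.948970° → 56.93820′; 0.93820 × 60 = 56.29″

33°02′57″ N, 179°56′56″ E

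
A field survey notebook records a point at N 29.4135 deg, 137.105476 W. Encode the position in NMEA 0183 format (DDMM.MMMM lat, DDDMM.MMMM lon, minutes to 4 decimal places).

φ: 29° + 0.413500 × 60 = 29° 24.810000′
Longitude: 137° + 0.105476 × 60 = 137° 6.328560′

2924.8100,N / 13706.3286,W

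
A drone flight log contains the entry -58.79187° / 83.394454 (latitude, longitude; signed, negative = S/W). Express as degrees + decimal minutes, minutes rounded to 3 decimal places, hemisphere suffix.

Latitude is negative → S; |value| = 58.791870
Latitude: 58° + 0.791870 × 60 = 58° 47.51220′
λ: minutes = (83.394454 − 83) × 60 = 23.66724

58° 47.512′ S, 83° 23.667′ E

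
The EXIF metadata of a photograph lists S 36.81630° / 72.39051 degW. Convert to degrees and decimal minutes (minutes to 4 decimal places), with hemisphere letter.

36° 48.9780′ S, 72° 23.4306′ W

Latitude: fractional part 0.816300 → 48.978000 minutes
Lon: 72° + 0.390510 × 60 = 72° 23.430600′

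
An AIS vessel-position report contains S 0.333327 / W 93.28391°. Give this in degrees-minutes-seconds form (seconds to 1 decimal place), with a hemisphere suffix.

Lat: 0.333327 × 60 = 19.99962′ → 19′, remainder × 60 = 59.977″
rounding gives 60″ → carry → 0°20′0.0″
Lon: 0.283910 × 60 = 17.03460′ → 17′, remainder × 60 = 2.076″

0°20′0.0″ S, 93°17′2.1″ W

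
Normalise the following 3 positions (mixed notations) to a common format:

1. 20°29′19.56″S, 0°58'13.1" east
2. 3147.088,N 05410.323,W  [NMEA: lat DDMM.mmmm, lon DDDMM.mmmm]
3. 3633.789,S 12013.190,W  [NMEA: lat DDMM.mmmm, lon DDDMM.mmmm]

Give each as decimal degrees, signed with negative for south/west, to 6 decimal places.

Point 1:
  Latitude: 20° + 29/60 + 19.56/3600 = 20 + 0.483333 + 0.005433 = 20.4887667
  hemisphere S, so the sign is −
  Lon: 58′ + 13.1″ = 58.21833′; 0 + 58.21833/60 = 0.9703056
  E ⇒ keep positive
Point 2:
  Lat: degrees = first 2 digits = 31, minutes = 47.088; 31 + 47.088/60 = 31.7848000
  N → positive
  λ: degrees = first 3 digits = 54, minutes = 10.323; 54 + 10.323/60 = 54.1720500
  hemisphere W, so the sign is −
Point 3:
  Lat: degrees = first 2 digits = 36, minutes = 33.789; 36 + 33.789/60 = 36.5631500
  hemisphere S, so the sign is −
  λ: degrees = first 3 digits = 120, minutes = 13.19; 120 + 13.19/60 = 120.2198333
  hemisphere W, so the sign is −

1. -20.488767, 0.970306
2. 31.784800, -54.172050
3. -36.563150, -120.219833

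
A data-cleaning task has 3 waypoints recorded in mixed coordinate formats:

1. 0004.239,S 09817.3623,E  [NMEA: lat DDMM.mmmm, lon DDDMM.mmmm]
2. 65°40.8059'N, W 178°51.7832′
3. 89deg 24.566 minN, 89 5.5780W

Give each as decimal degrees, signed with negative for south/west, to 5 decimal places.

Point 1:
  Lat: degrees = first 2 digits = 0, minutes = 4.239; 0 + 4.239/60 = 0.070650
  S ⇒ negate
  Longitude: degrees = first 3 digits = 98, minutes = 17.3623; 98 + 17.3623/60 = 98.289372
  E ⇒ keep positive
Point 2:
  Lat: 40.8059′ = 0.680098°; total 65.680098
  N ⇒ keep positive
  Longitude: 178 + 51.7832/60 = 178.863053
  W ⇒ negate
Point 3:
  φ: 24.566′ = 0.409433°; total 89.409433
  N ⇒ keep positive
  Lon: 89 + 5.578/60 = 89.092967
  W → negative

1. -0.07065, 98.28937
2. 65.68010, -178.86305
3. 89.40943, -89.09297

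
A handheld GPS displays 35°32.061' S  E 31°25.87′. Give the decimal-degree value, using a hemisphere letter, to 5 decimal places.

35.53435° S, 31.43117° E

Lat: 35 + 32.061/60 = 35.534350
Lon: 25.87′ = 0.431167°; total 31.431167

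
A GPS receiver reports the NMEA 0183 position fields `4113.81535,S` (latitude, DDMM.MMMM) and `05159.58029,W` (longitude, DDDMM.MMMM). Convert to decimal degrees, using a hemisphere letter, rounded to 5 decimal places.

41.23026° S, 51.99300° W

φ: split at 2 digits → 41° and 13.81535′; 41 + 13.81535/60 = 41.230256
λ: degrees = first 3 digits = 51, minutes = 59.58029; 51 + 59.58029/60 = 51.993005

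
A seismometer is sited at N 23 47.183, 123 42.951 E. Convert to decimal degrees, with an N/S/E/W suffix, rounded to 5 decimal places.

23.78638° N, 123.71585° E

φ: 23 + 47.183/60 = 23.786383
Longitude: 42.951′ = 0.715850°; total 123.715850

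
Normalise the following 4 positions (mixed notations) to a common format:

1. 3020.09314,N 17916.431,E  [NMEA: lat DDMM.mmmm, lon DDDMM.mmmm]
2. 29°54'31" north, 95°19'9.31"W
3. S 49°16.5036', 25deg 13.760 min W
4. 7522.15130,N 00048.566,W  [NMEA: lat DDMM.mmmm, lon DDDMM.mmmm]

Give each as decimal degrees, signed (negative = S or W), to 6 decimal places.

1. 30.334886, 179.273850
2. 29.908611, -95.319253
3. -49.275060, -25.229333
4. 75.369188, -0.809433

Point 1:
  φ: split at 2 digits → 30° and 20.09314′; 30 + 20.09314/60 = 30.3348857
  N → positive
  Longitude: split at 3 digits → 179° and 16.431′; 179 + 16.431/60 = 179.2738500
  E ⇒ keep positive
Point 2:
  φ: 29 + 54/60 + 31/3600 = 29.9086111
  N → positive
  Longitude: 19′ + 9.31″ = 19.15517′; 95 + 19.15517/60 = 95.3192528
  hemisphere W, so the sign is −
Point 3:
  Lat: 49 + 16.5036/60 = 49.2750600
  S → negative
  Longitude: 13.76′ = 0.229333°; total 25.2293333
  W → negative
Point 4:
  φ: degrees = first 2 digits = 75, minutes = 22.1513; 75 + 22.1513/60 = 75.3691883
  N ⇒ keep positive
  Longitude: degrees = first 3 digits = 0, minutes = 48.566; 0 + 48.566/60 = 0.8094333
  W ⇒ negate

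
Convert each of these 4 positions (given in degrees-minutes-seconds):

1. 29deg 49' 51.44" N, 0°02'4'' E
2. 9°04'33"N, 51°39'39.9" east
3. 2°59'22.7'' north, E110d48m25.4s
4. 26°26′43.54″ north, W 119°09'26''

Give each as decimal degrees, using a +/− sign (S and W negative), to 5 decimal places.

1. 29.83096, 0.03444
2. 9.07583, 51.66108
3. 2.98964, 110.80706
4. 26.44543, -119.15722

Point 1:
  φ: 49′ + 51.44″ = 49.85733′; 29 + 49.85733/60 = 29.830956
  N → positive
  Longitude: 2′ + 4″ = 2.06667′; 0 + 2.06667/60 = 0.034444
  E → positive
Point 2:
  φ: 4′ + 33″ = 4.55000′; 9 + 4.55000/60 = 9.075833
  N → positive
  λ: 51 + 39/60 + 39.9/3600 = 51.661083
  E → positive
Point 3:
  Latitude: 2° + 59/60 + 22.7/3600 = 2 + 0.983333 + 0.006306 = 2.989639
  N ⇒ keep positive
  Longitude: 110 + 48/60 + 25.4/3600 = 110.807056
  E ⇒ keep positive
Point 4:
  Latitude: 26° + 26/60 + 43.54/3600 = 26 + 0.433333 + 0.012094 = 26.445428
  N ⇒ keep positive
  λ: 119 + 9/60 + 26/3600 = 119.157222
  W ⇒ negate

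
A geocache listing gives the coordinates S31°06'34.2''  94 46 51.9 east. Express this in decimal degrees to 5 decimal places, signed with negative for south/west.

Latitude: 31 + 6/60 + 34.2/3600 = 31.109500
S → negative
λ: 94° + 46/60 + 51.9/3600 = 94 + 0.766667 + 0.014417 = 94.781083
E ⇒ keep positive

-31.10950, 94.78108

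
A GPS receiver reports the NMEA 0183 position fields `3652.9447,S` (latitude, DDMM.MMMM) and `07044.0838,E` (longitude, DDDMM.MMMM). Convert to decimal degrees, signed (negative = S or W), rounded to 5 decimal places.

-36.88241, 70.73473

Lat: split at 2 digits → 36° and 52.9447′; 36 + 52.9447/60 = 36.882412
S ⇒ negate
λ: degrees = first 3 digits = 70, minutes = 44.0838; 70 + 44.0838/60 = 70.734730
E → positive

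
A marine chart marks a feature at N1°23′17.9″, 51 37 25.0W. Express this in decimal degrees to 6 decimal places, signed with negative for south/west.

1.388306, -51.623611

Lat: 23′ + 17.9″ = 23.29833′; 1 + 23.29833/60 = 1.3883056
N → positive
Longitude: 51° + 37/60 + 25/3600 = 51 + 0.616667 + 0.006944 = 51.6236111
hemisphere W, so the sign is −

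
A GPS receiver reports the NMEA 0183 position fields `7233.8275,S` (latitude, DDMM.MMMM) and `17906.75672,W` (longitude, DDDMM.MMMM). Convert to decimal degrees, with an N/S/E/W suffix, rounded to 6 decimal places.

Latitude: degrees = first 2 digits = 72, minutes = 33.8275; 72 + 33.8275/60 = 72.5637917
Longitude: split at 3 digits → 179° and 6.75672′; 179 + 6.75672/60 = 179.1126120

72.563792° S, 179.112612° W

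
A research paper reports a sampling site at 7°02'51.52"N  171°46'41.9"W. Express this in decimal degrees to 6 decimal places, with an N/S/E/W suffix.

φ: 2′ + 51.52″ = 2.85867′; 7 + 2.85867/60 = 7.0476444
Lon: 46′ + 41.9″ = 46.69833′; 171 + 46.69833/60 = 171.7783056

7.047644° N, 171.778306° W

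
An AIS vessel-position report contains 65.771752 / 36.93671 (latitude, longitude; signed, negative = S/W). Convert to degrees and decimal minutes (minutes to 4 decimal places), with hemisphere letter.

65° 46.3051′ N, 36° 56.2026′ E

Latitude: fractional part 0.771752 → 46.305120 minutes
λ: 36° + 0.936710 × 60 = 36° 56.202600′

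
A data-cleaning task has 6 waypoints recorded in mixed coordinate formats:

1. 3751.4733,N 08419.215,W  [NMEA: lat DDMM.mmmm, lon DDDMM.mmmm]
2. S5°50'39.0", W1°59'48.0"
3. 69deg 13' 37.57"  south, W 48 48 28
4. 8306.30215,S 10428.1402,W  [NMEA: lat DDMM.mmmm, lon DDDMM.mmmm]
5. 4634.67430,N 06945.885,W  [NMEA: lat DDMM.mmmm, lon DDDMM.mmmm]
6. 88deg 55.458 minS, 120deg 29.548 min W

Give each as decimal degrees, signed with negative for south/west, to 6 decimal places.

Point 1:
  Lat: degrees = first 2 digits = 37, minutes = 51.4733; 37 + 51.4733/60 = 37.8578883
  N → positive
  Longitude: degrees = first 3 digits = 84, minutes = 19.215; 84 + 19.215/60 = 84.3202500
  hemisphere W, so the sign is −
Point 2:
  φ: 50′ + 39″ = 50.65000′; 5 + 50.65000/60 = 5.8441667
  S ⇒ negate
  Longitude: 59′ + 48″ = 59.80000′; 1 + 59.80000/60 = 1.9966667
  hemisphere W, so the sign is −
Point 3:
  Lat: 69 + 13/60 + 37.57/3600 = 69.2271028
  hemisphere S, so the sign is −
  Lon: 48 + 48/60 + 28/3600 = 48.8077778
  hemisphere W, so the sign is −
Point 4:
  Latitude: degrees = first 2 digits = 83, minutes = 6.30215; 83 + 6.30215/60 = 83.1050358
  S ⇒ negate
  Lon: split at 3 digits → 104° and 28.1402′; 104 + 28.1402/60 = 104.4690033
  W → negative
Point 5:
  Latitude: split at 2 digits → 46° and 34.6743′; 46 + 34.6743/60 = 46.5779050
  N ⇒ keep positive
  Lon: degrees = first 3 digits = 69, minutes = 45.885; 69 + 45.885/60 = 69.7647500
  hemisphere W, so the sign is −
Point 6:
  Lat: 88 + 55.458/60 = 88.9243000
  S → negative
  Lon: 29.548′ = 0.492467°; total 120.4924667
  hemisphere W, so the sign is −

1. 37.857888, -84.320250
2. -5.844167, -1.996667
3. -69.227103, -48.807778
4. -83.105036, -104.469003
5. 46.577905, -69.764750
6. -88.924300, -120.492467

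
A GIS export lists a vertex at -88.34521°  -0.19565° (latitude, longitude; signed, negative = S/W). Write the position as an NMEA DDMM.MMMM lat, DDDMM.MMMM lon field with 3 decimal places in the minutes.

Latitude is negative → S; |value| = 88.345210
Lat: fractional part 0.345210 → 20.71260 minutes
Longitude is negative → W; |value| = 0.195650
Lon: fractional part 0.195650 → 11.73900 minutes

8820.713,S / 00011.739,W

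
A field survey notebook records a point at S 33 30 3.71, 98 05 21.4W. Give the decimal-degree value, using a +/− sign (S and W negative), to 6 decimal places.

-33.501031, -98.089278

φ: 33° + 30/60 + 3.71/3600 = 33 + 0.500000 + 0.001031 = 33.5010306
hemisphere S, so the sign is −
Longitude: 98° + 5/60 + 21.4/3600 = 98 + 0.083333 + 0.005944 = 98.0892778
hemisphere W, so the sign is −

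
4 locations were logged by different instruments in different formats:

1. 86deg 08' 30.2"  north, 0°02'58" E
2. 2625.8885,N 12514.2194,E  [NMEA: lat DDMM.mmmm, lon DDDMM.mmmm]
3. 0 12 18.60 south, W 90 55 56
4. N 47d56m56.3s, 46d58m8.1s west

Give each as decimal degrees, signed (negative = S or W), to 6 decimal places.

Point 1:
  Lat: 86 + 8/60 + 30.2/3600 = 86.1417222
  N ⇒ keep positive
  Lon: 0 + 2/60 + 58/3600 = 0.0494444
  E ⇒ keep positive
Point 2:
  Latitude: degrees = first 2 digits = 26, minutes = 25.8885; 26 + 25.8885/60 = 26.4314750
  N → positive
  Lon: split at 3 digits → 125° and 14.2194′; 125 + 14.2194/60 = 125.2369900
  E → positive
Point 3:
  φ: 0 + 12/60 + 18.6/3600 = 0.2051667
  S ⇒ negate
  Longitude: 90° + 55/60 + 56/3600 = 90 + 0.916667 + 0.015556 = 90.9322222
  hemisphere W, so the sign is −
Point 4:
  Lat: 56′ + 56.3″ = 56.93833′; 47 + 56.93833/60 = 47.9489722
  N → positive
  λ: 46° + 58/60 + 8.1/3600 = 46 + 0.966667 + 0.002250 = 46.9689167
  W → negative

1. 86.141722, 0.049444
2. 26.431475, 125.236990
3. -0.205167, -90.932222
4. 47.948972, -46.968917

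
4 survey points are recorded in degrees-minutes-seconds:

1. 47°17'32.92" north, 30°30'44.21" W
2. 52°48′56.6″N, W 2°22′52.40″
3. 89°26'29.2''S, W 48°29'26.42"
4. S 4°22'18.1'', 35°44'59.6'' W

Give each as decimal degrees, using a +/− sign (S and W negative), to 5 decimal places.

Point 1:
  Lat: 47 + 17/60 + 32.92/3600 = 47.292478
  N → positive
  Longitude: 30° + 30/60 + 44.21/3600 = 30 + 0.500000 + 0.012281 = 30.512281
  W ⇒ negate
Point 2:
  Lat: 52° + 48/60 + 56.6/3600 = 52 + 0.800000 + 0.015722 = 52.815722
  N ⇒ keep positive
  Longitude: 2° + 22/60 + 52.4/3600 = 2 + 0.366667 + 0.014556 = 2.381222
  W → negative
Point 3:
  Lat: 89° + 26/60 + 29.2/3600 = 89 + 0.433333 + 0.008111 = 89.441444
  hemisphere S, so the sign is −
  Lon: 48 + 29/60 + 26.42/3600 = 48.490672
  W ⇒ negate
Point 4:
  φ: 22′ + 18.1″ = 22.30167′; 4 + 22.30167/60 = 4.371694
  S ⇒ negate
  Longitude: 35 + 44/60 + 59.6/3600 = 35.749889
  W ⇒ negate

1. 47.29248, -30.51228
2. 52.81572, -2.38122
3. -89.44144, -48.49067
4. -4.37169, -35.74989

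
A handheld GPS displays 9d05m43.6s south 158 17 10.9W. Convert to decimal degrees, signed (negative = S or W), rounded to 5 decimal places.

-9.09544, -158.28636

φ: 5′ + 43.6″ = 5.72667′; 9 + 5.72667/60 = 9.095444
S ⇒ negate
Lon: 158° + 17/60 + 10.9/3600 = 158 + 0.283333 + 0.003028 = 158.286361
hemisphere W, so the sign is −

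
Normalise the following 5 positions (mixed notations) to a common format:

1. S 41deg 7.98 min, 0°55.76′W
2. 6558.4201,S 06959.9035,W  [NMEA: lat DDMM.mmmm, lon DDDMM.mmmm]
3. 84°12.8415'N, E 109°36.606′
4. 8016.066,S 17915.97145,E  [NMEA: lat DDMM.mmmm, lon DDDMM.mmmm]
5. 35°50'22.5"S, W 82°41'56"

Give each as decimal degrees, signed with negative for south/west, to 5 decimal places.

1. -41.13300, -0.92933
2. -65.97367, -69.99839
3. 84.21403, 109.61010
4. -80.26777, 179.26619
5. -35.83958, -82.69889

Point 1:
  Lat: 7.98′ = 0.133000°; total 41.133000
  S → negative
  Longitude: 0 + 55.76/60 = 0.929333
  W → negative
Point 2:
  Latitude: degrees = first 2 digits = 65, minutes = 58.4201; 65 + 58.4201/60 = 65.973668
  hemisphere S, so the sign is −
  λ: degrees = first 3 digits = 69, minutes = 59.9035; 69 + 59.9035/60 = 69.998392
  W ⇒ negate
Point 3:
  Lat: 12.8415′ = 0.214025°; total 84.214025
  N → positive
  Longitude: 36.606′ = 0.610100°; total 109.610100
  E → positive
Point 4:
  φ: split at 2 digits → 80° and 16.066′; 80 + 16.066/60 = 80.267767
  hemisphere S, so the sign is −
  Lon: degrees = first 3 digits = 179, minutes = 15.97145; 179 + 15.97145/60 = 179.266191
  E ⇒ keep positive
Point 5:
  φ: 35 + 50/60 + 22.5/3600 = 35.839583
  S ⇒ negate
  Lon: 82° + 41/60 + 56/3600 = 82 + 0.683333 + 0.015556 = 82.698889
  hemisphere W, so the sign is −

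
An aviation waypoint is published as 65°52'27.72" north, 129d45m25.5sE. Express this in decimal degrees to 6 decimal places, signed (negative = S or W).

Lat: 65 + 52/60 + 27.72/3600 = 65.8743667
N → positive
Lon: 129 + 45/60 + 25.5/3600 = 129.7570833
E → positive

65.874367, 129.757083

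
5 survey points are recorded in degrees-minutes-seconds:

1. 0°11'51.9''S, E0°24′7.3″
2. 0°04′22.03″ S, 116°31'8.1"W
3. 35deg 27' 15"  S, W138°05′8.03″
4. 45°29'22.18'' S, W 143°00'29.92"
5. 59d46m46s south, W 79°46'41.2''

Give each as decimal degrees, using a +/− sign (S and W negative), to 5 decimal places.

1. -0.19775, 0.40203
2. -0.07279, -116.51892
3. -35.45417, -138.08556
4. -45.48949, -143.00831
5. -59.77944, -79.77811

Point 1:
  Lat: 0° + 11/60 + 51.9/3600 = 0 + 0.183333 + 0.014417 = 0.197750
  hemisphere S, so the sign is −
  Lon: 0° + 24/60 + 7.3/3600 = 0 + 0.400000 + 0.002028 = 0.402028
  E → positive
Point 2:
  Lat: 4′ + 22.03″ = 4.36717′; 0 + 4.36717/60 = 0.072786
  S ⇒ negate
  Longitude: 116 + 31/60 + 8.1/3600 = 116.518917
  W → negative
Point 3:
  Lat: 35 + 27/60 + 15/3600 = 35.454167
  S → negative
  Lon: 5′ + 8.03″ = 5.13383′; 138 + 5.13383/60 = 138.085564
  W ⇒ negate
Point 4:
  Latitude: 45° + 29/60 + 22.18/3600 = 45 + 0.483333 + 0.006161 = 45.489494
  S → negative
  Lon: 143° + 0/60 + 29.92/3600 = 143 + 0.000000 + 0.008311 = 143.008311
  W ⇒ negate
Point 5:
  Latitude: 59° + 46/60 + 46/3600 = 59 + 0.766667 + 0.012778 = 59.779444
  S → negative
  Lon: 79 + 46/60 + 41.2/3600 = 79.778111
  W → negative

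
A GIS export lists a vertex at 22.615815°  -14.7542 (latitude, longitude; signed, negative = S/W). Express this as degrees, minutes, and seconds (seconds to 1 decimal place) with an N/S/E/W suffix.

22°36′56.9″ N, 14°45′15.1″ W

φ: 0.615815° → 36.94890′; 0.94890 × 60 = 56.934″
Longitude is negative → W; |value| = 14.754200
Longitude: 0.754200° → 45.25200′; 0.25200 × 60 = 15.120″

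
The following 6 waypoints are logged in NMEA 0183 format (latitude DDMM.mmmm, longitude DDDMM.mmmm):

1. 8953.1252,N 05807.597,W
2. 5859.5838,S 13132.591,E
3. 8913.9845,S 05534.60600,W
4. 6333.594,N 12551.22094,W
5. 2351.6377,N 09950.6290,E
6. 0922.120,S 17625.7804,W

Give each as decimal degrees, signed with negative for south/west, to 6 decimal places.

Point 1:
  Latitude: split at 2 digits → 89° and 53.1252′; 89 + 53.1252/60 = 89.8854200
  N ⇒ keep positive
  Lon: split at 3 digits → 058° and 7.597′; 58 + 7.597/60 = 58.1266167
  hemisphere W, so the sign is −
Point 2:
  φ: degrees = first 2 digits = 58, minutes = 59.5838; 58 + 59.5838/60 = 58.9930633
  hemisphere S, so the sign is −
  Lon: split at 3 digits → 131° and 32.591′; 131 + 32.591/60 = 131.5431833
  E → positive
Point 3:
  Latitude: degrees = first 2 digits = 89, minutes = 13.9845; 89 + 13.9845/60 = 89.2330750
  S → negative
  Lon: split at 3 digits → 055° and 34.606′; 55 + 34.606/60 = 55.5767667
  W → negative
Point 4:
  Latitude: split at 2 digits → 63° and 33.594′; 63 + 33.594/60 = 63.5599000
  N → positive
  Longitude: degrees = first 3 digits = 125, minutes = 51.22094; 125 + 51.22094/60 = 125.8536823
  W → negative
Point 5:
  Latitude: split at 2 digits → 23° and 51.6377′; 23 + 51.6377/60 = 23.8606283
  N ⇒ keep positive
  Lon: split at 3 digits → 099° and 50.629′; 99 + 50.629/60 = 99.8438167
  E ⇒ keep positive
Point 6:
  Latitude: split at 2 digits → 09° and 22.12′; 9 + 22.12/60 = 9.3686667
  S → negative
  λ: split at 3 digits → 176° and 25.7804′; 176 + 25.7804/60 = 176.4296733
  W ⇒ negate

1. 89.885420, -58.126617
2. -58.993063, 131.543183
3. -89.233075, -55.576767
4. 63.559900, -125.853682
5. 23.860628, 99.843817
6. -9.368667, -176.429673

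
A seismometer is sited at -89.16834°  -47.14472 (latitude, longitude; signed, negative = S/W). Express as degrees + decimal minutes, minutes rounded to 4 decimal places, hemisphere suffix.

89° 10.1004′ S, 47° 8.6832′ W

Latitude is negative → S; |value| = 89.168340
Latitude: minutes = (89.168340 − 89) × 60 = 10.100400
Longitude is negative → W; |value| = 47.144720
Lon: 47° + 0.144720 × 60 = 47° 8.683200′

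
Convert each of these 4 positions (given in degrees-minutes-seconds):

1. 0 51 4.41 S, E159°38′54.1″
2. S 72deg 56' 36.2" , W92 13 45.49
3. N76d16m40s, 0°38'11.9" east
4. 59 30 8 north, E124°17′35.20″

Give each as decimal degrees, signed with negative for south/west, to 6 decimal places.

Point 1:
  Latitude: 0° + 51/60 + 4.41/3600 = 0 + 0.850000 + 0.001225 = 0.8512250
  hemisphere S, so the sign is −
  λ: 38′ + 54.1″ = 38.90167′; 159 + 38.90167/60 = 159.6483611
  E → positive
Point 2:
  Lat: 72° + 56/60 + 36.2/3600 = 72 + 0.933333 + 0.010056 = 72.9433889
  S ⇒ negate
  Longitude: 92 + 13/60 + 45.49/3600 = 92.2293028
  W ⇒ negate
Point 3:
  Latitude: 16′ + 40″ = 16.66667′; 76 + 16.66667/60 = 76.2777778
  N ⇒ keep positive
  Longitude: 0° + 38/60 + 11.9/3600 = 0 + 0.633333 + 0.003306 = 0.6366389
  E ⇒ keep positive
Point 4:
  Lat: 59° + 30/60 + 8/3600 = 59 + 0.500000 + 0.002222 = 59.5022222
  N → positive
  Longitude: 124° + 17/60 + 35.2/3600 = 124 + 0.283333 + 0.009778 = 124.2931111
  E → positive

1. -0.851225, 159.648361
2. -72.943389, -92.229303
3. 76.277778, 0.636639
4. 59.502222, 124.293111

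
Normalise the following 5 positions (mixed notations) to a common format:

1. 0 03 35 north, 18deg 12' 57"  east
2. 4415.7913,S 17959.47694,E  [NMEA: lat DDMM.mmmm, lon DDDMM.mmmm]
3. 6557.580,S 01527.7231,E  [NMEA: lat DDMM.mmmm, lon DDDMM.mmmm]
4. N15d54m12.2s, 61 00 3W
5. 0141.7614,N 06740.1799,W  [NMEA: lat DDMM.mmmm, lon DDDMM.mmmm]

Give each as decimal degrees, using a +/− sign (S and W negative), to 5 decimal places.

1. 0.05972, 18.21583
2. -44.26319, 179.99128
3. -65.95967, 15.46205
4. 15.90339, -61.00083
5. 1.69602, -67.66967

Point 1:
  Lat: 3′ + 35″ = 3.58333′; 0 + 3.58333/60 = 0.059722
  N ⇒ keep positive
  Longitude: 18° + 12/60 + 57/3600 = 18 + 0.200000 + 0.015833 = 18.215833
  E → positive
Point 2:
  Latitude: degrees = first 2 digits = 44, minutes = 15.7913; 44 + 15.7913/60 = 44.263188
  hemisphere S, so the sign is −
  λ: degrees = first 3 digits = 179, minutes = 59.47694; 179 + 59.47694/60 = 179.991282
  E ⇒ keep positive
Point 3:
  Lat: degrees = first 2 digits = 65, minutes = 57.58; 65 + 57.58/60 = 65.959667
  hemisphere S, so the sign is −
  Longitude: degrees = first 3 digits = 15, minutes = 27.7231; 15 + 27.7231/60 = 15.462052
  E → positive
Point 4:
  φ: 54′ + 12.2″ = 54.20333′; 15 + 54.20333/60 = 15.903389
  N → positive
  Lon: 0′ + 3″ = 0.05000′; 61 + 0.05000/60 = 61.000833
  W → negative
Point 5:
  Latitude: degrees = first 2 digits = 1, minutes = 41.7614; 1 + 41.7614/60 = 1.696023
  N → positive
  Lon: split at 3 digits → 067° and 40.1799′; 67 + 40.1799/60 = 67.669665
  hemisphere W, so the sign is −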